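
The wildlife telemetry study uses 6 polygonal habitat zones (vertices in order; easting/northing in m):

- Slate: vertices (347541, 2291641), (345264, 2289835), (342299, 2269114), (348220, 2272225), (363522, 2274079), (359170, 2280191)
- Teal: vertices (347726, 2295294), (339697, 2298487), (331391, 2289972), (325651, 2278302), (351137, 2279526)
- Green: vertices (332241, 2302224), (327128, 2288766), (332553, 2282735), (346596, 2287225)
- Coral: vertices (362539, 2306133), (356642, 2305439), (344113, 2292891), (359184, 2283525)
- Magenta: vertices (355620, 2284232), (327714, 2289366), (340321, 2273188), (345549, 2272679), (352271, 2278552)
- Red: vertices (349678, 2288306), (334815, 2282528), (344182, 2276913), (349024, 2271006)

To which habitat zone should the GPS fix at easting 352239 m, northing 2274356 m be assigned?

Slate

Cast a ray rightward from (352239, 2274356). For each polygon, the edges (by vertex number in listed order) whose endpoints lie on opposite sides of northing = 2274356, where each meets that height, and whether that is right or left of the point:
Slate: 2–3 at easting≈343049.1 (left), 5–6 at easting≈363324.8 (right) → 1 crossing.
Teal: no edge straddles that height → 0 crossings.
Green: no edge straddles that height → 0 crossings.
Coral: no edge straddles that height → 0 crossings.
Magenta: 2–3 at easting≈339410.8 (left), 4–5 at easting≈347468.4 (left) → 0 crossings.
Red: 3–4 at easting≈346278.0 (left), 4–1 at easting≈349150.6 (left) → 0 crossings.
Only Slate has an odd count, so the point is inside Slate.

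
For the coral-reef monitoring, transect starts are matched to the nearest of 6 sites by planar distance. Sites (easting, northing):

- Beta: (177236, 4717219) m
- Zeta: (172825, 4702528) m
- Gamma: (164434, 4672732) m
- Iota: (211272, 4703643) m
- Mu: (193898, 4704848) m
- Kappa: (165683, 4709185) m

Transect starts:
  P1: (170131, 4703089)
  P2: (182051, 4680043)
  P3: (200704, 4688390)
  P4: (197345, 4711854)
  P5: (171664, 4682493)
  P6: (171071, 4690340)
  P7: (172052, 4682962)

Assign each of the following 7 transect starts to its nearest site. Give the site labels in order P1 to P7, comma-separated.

P1 → Zeta (d²=7572357.00)
P2 → Gamma (d²=363809410.00)
P3 → Mu (d²=317187400.00)
P4 → Mu (d²=60965845.00)
P5 → Gamma (d²=147550021.00)
P6 → Zeta (d²=151623860.00)
P7 → Gamma (d²=162686824.00)

Zeta, Gamma, Mu, Mu, Gamma, Zeta, Gamma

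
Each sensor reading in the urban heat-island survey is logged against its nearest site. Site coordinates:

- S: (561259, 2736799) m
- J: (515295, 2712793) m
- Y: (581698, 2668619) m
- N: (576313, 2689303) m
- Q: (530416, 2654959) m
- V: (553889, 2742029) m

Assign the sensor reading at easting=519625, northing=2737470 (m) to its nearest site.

J

Squared distances to each site:
S: 1733840197.000; J: 627703229.000; Y: 8593517530.000; N: 5533589233.000; Q: 6924510802.000; V: 1194806177.000.
Minimum at J.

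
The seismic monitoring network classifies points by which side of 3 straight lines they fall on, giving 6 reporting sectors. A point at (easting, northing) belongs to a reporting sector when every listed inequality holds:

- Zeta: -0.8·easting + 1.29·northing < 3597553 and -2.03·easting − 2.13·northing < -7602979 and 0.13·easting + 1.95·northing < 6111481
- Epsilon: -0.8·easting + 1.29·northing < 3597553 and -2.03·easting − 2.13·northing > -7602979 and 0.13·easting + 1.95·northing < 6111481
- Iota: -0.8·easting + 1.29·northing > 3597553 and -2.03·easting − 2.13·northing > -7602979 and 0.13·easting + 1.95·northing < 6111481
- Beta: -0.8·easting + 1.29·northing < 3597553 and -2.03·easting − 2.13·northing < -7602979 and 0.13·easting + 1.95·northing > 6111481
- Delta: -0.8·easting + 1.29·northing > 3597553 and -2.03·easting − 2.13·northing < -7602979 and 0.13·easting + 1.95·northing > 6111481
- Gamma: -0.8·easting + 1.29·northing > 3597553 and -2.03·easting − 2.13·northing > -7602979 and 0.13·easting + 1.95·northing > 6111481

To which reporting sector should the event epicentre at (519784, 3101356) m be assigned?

-0.8·519784 + 1.29·3101356 = 3584922.040, which is < 3597553
-2.03·519784 − 2.13·3101356 = -7661049.800, which is < -7602979
0.13·519784 + 1.95·3101356 = 6115216.120, which is > 6111481
This sign pattern matches Beta.

Beta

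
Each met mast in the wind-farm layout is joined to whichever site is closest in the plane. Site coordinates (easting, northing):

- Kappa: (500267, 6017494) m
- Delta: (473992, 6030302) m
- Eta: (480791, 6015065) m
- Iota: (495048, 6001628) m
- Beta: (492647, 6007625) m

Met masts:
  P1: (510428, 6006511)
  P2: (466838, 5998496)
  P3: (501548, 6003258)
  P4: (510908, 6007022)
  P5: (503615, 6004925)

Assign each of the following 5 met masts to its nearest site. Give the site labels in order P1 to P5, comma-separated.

Kappa, Eta, Iota, Kappa, Iota

P1 → Kappa (d²=223872210.00)
P2 → Eta (d²=469217970.00)
P3 → Iota (d²=44906900.00)
P4 → Kappa (d²=222893665.00)
P5 → Iota (d²=84263698.00)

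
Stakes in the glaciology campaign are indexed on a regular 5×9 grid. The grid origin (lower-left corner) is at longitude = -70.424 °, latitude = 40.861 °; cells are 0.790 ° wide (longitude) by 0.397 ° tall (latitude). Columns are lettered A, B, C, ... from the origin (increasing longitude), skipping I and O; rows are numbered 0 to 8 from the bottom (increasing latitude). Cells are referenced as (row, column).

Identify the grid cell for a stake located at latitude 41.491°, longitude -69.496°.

Column index: ⌊(-69.496 − -70.424) / 0.790⌋ = ⌊1.175⌋ = 1 → column B
Row offset from origin: ⌊(41.491 − 40.861) / 0.397⌋ = ⌊1.587⌋ = 1 → row 1

(1, B)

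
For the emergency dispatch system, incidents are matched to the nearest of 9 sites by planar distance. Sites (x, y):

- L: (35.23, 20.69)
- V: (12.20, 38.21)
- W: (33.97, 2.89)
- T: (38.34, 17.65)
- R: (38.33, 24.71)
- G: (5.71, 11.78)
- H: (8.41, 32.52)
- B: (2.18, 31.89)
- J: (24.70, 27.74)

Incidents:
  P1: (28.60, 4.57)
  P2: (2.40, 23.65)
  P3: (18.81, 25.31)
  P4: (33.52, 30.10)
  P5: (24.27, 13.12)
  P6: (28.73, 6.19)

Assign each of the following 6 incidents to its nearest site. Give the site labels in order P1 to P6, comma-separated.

P1 → W (d²=31.66)
P2 → B (d²=67.95)
P3 → J (d²=40.60)
P4 → R (d²=52.19)
P5 → L (d²=177.43)
P6 → W (d²=38.35)

W, B, J, R, L, W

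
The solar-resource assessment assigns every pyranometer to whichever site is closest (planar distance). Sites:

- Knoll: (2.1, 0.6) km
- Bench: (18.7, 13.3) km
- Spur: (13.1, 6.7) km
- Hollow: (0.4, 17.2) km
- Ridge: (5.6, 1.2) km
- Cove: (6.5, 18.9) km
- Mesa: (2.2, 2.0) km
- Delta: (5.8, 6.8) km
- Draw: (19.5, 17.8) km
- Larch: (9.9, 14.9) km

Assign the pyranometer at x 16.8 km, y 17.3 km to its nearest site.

Draw

Squared distances to each site:
Knoll: 494.980; Bench: 19.610; Spur: 126.050; Hollow: 268.970; Ridge: 384.650; Cove: 108.650; Mesa: 447.250; Delta: 231.250; Draw: 7.540; Larch: 53.370.
Minimum at Draw.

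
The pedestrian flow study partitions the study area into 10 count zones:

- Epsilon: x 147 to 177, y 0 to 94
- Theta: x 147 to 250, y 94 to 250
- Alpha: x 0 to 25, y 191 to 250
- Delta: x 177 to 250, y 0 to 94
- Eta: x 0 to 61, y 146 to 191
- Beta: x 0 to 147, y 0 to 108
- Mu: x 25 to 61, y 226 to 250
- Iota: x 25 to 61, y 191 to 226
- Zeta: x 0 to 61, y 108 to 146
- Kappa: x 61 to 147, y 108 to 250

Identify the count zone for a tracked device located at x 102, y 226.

Kappa

The point has x = 102 and y = 226.
Only Kappa satisfies 61 ≤ x ≤ 147 and 108 ≤ y ≤ 250.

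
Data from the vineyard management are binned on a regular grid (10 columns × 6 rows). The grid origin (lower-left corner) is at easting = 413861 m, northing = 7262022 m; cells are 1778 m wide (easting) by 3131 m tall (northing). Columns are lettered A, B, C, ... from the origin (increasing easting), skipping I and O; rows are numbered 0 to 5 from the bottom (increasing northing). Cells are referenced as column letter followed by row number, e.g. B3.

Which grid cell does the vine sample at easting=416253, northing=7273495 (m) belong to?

B3

Column index: ⌊(416253 − 413861) / 1778⌋ = ⌊1.345⌋ = 1 → column B
Row offset from origin: ⌊(7273495 − 7262022) / 3131⌋ = ⌊3.664⌋ = 3 → row 3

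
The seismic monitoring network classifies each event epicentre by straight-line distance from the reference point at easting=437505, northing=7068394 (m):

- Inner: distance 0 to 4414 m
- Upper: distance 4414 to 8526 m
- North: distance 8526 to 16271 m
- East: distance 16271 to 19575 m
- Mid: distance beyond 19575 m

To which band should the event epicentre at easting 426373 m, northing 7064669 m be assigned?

North

Distance = √((426373−437505)² + (7064669−7068394)²) = √(123921424.000 + 13875625.000) = 11738.699 m.
8526 ≤ 11738.699 < 16271 → North.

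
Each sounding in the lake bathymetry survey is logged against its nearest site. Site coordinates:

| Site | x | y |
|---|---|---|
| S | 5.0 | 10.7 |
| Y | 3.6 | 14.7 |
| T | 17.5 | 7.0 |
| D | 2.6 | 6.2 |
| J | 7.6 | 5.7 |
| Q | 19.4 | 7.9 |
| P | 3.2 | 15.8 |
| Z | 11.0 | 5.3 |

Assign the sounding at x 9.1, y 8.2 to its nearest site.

Squared distances to each site:
S: 23.060; Y: 72.500; T: 72.000; D: 46.250; J: 8.500; Q: 106.180; P: 92.570; Z: 12.020.
Minimum at J.

J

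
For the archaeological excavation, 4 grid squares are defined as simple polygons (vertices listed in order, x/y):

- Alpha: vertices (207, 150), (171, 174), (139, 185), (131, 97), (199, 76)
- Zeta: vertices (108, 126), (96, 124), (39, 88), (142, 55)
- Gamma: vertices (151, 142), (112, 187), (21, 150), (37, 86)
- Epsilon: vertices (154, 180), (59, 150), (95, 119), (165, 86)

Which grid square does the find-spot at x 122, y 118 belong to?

Cast a ray rightward from (122, 118). For each polygon, the edges (by vertex number in listed order) whose endpoints lie on opposite sides of y = 118, where each meets that height, and whether that is right or left of the point:
Alpha: 3–4 at x≈132.9 (right), 5–1 at x≈203.5 (right) → 2 crossings.
Zeta: 2–3 at x≈86.5 (left), 4–1 at x≈111.8 (left) → 0 crossings.
Gamma: 3–4 at x≈29.0 (left), 4–1 at x≈102.1 (left) → 0 crossings.
Epsilon: 3–4 at x≈97.1 (left), 4–1 at x≈161.3 (right) → 1 crossing.
Only Epsilon has an odd count, so the point is inside Epsilon.

Epsilon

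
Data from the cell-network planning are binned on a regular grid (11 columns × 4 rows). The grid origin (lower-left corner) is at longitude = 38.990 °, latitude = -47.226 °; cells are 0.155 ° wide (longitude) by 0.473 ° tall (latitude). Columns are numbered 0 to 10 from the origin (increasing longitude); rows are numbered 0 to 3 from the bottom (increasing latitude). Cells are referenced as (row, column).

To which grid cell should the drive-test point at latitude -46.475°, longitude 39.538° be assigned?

Column index: ⌊(39.538 − 38.990) / 0.155⌋ = ⌊3.535⌋ = 3
Row offset from origin: ⌊(-46.475 − -47.226) / 0.473⌋ = ⌊1.588⌋ = 1 → row 1

(1, 3)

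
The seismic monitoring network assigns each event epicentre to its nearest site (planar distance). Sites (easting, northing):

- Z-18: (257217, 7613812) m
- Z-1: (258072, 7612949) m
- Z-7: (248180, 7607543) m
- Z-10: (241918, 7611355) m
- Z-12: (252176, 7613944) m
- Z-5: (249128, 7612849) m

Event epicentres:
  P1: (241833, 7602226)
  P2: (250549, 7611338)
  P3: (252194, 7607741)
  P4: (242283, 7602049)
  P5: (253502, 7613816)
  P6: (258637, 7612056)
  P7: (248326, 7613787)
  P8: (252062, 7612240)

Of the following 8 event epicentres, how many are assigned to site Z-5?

P1 → Z-7
P2 → Z-5
P3 → Z-7
P4 → Z-7
P5 → Z-12
P6 → Z-1
P7 → Z-5
P8 → Z-12
2 of the 8 go to Z-5.

2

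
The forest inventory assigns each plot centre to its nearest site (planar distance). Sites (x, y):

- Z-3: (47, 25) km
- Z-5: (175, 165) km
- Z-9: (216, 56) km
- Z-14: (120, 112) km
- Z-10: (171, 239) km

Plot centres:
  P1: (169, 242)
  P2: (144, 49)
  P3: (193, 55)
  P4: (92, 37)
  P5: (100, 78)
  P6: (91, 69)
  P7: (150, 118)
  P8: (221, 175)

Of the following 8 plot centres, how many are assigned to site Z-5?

P1 → Z-10
P2 → Z-14
P3 → Z-9
P4 → Z-3
P5 → Z-14
P6 → Z-14
P7 → Z-14
P8 → Z-5
1 of the 8 goes to Z-5.

1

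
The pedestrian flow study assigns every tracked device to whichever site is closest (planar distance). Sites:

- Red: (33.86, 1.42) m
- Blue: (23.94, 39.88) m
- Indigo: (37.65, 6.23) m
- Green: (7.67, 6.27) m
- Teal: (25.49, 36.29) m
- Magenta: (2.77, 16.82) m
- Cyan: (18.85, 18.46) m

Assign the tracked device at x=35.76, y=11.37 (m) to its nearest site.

Squared distances to each site:
Red: 102.612; Blue: 952.533; Indigo: 29.992; Green: 815.058; Teal: 726.479; Magenta: 1118.043; Cyan: 336.216.
Minimum at Indigo.

Indigo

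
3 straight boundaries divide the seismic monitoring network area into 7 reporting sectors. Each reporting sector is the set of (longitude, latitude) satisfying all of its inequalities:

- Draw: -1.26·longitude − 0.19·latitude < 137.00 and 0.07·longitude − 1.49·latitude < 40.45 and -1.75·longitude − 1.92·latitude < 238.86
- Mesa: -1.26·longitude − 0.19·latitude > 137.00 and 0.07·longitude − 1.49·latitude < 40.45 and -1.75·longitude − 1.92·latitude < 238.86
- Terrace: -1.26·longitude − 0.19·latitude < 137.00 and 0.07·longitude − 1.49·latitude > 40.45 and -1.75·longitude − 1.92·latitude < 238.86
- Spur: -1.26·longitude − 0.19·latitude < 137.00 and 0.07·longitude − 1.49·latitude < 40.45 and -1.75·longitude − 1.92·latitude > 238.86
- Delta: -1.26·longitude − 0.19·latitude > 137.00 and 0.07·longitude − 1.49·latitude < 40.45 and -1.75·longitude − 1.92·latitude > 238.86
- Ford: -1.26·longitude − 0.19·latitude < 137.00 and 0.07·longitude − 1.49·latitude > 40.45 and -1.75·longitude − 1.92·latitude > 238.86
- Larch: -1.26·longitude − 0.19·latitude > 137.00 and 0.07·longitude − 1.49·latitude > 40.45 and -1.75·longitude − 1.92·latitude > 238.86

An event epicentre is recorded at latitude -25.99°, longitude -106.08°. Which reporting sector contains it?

-1.26·-106.08 − 0.19·-25.99 = 138.599, which is > 137.00
0.07·-106.08 − 1.49·-25.99 = 31.299, which is < 40.45
-1.75·-106.08 − 1.92·-25.99 = 235.541, which is < 238.86
This sign pattern matches Mesa.

Mesa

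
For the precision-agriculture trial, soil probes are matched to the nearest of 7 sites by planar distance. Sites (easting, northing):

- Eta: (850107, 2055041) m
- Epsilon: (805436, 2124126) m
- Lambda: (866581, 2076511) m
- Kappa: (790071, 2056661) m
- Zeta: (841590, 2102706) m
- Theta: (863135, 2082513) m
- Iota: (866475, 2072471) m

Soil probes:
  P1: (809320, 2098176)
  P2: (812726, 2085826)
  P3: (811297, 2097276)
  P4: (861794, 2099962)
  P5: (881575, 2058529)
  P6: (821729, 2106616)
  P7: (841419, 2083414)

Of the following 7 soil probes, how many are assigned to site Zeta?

P1 → Epsilon
P2 → Zeta
P3 → Epsilon
P4 → Theta
P5 → Iota
P6 → Zeta
P7 → Zeta
3 of the 7 go to Zeta.

3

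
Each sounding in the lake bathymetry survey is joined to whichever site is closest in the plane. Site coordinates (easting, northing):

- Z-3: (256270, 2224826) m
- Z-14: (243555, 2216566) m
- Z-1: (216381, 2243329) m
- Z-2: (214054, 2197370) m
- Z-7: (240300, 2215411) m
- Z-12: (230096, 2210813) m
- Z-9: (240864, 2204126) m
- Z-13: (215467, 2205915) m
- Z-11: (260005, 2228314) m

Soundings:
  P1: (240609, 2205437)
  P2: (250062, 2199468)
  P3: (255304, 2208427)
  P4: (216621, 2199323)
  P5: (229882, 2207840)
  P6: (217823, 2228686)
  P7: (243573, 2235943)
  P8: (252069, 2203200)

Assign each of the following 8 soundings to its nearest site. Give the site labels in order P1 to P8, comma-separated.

Z-9, Z-9, Z-14, Z-2, Z-12, Z-1, Z-3, Z-9

P1 → Z-9 (d²=1783746.00)
P2 → Z-9 (d²=106300168.00)
P3 → Z-14 (d²=204282322.00)
P4 → Z-2 (d²=10403698.00)
P5 → Z-12 (d²=8884525.00)
P6 → Z-1 (d²=216496813.00)
P7 → Z-3 (d²=284801498.00)
P8 → Z-9 (d²=126409501.00)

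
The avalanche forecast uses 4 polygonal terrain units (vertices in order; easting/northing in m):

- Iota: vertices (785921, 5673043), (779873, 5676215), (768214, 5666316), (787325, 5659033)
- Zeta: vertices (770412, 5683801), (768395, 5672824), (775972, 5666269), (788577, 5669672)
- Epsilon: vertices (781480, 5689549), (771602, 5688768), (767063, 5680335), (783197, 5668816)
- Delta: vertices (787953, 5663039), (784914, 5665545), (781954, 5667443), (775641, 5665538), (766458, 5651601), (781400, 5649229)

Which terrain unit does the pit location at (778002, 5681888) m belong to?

Cast a ray rightward from (778002, 5681888). For each polygon, the edges (by vertex number in listed order) whose endpoints lie on opposite sides of northing = 5681888, where each meets that height, and whether that is right or left of the point:
Iota: no edge straddles that height → 0 crossings.
Zeta: 1–2 at easting≈770060.5 (left), 4–1 at easting≈772871.5 (left) → 0 crossings.
Epsilon: 2–3 at easting≈767898.9 (left), 4–1 at easting≈782114.4 (right) → 1 crossing.
Delta: no edge straddles that height → 0 crossings.
Only Epsilon has an odd count, so the point is inside Epsilon.

Epsilon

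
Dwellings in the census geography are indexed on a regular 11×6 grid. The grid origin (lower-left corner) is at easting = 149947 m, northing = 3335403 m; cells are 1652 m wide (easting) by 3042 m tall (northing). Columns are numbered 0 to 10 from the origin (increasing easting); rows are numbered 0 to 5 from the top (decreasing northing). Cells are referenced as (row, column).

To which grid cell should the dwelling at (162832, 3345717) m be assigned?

Column index: ⌊(162832 − 149947) / 1652⌋ = ⌊7.800⌋ = 7
Row offset from origin: ⌊(3345717 − 3335403) / 3042⌋ = ⌊3.391⌋ = 3 → row 2 (counted from top)

(2, 7)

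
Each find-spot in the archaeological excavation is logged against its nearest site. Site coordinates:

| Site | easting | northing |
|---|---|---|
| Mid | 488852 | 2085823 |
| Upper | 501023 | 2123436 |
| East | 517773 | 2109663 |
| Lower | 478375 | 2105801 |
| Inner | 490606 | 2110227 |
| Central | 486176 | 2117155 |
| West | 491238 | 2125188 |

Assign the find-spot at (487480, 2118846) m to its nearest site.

Central

Squared distances to each site:
Mid: 1092400913.000; Upper: 204480949.000; East: 1001993338.000; Lower: 253073050.000; Inner: 84059037.000; Central: 4559897.000; West: 54343528.000.
Minimum at Central.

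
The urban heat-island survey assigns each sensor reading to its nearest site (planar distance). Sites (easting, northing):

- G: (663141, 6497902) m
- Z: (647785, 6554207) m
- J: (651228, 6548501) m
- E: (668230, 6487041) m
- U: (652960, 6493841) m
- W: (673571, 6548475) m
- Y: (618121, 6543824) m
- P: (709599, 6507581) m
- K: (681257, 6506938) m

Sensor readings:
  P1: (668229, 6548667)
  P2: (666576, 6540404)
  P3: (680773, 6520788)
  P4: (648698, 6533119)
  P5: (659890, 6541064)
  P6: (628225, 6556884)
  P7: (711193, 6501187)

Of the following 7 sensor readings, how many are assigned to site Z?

0

P1 → W
P2 → W
P3 → K
P4 → J
P5 → J
P6 → Y
P7 → P
0 of the 7 go to Z.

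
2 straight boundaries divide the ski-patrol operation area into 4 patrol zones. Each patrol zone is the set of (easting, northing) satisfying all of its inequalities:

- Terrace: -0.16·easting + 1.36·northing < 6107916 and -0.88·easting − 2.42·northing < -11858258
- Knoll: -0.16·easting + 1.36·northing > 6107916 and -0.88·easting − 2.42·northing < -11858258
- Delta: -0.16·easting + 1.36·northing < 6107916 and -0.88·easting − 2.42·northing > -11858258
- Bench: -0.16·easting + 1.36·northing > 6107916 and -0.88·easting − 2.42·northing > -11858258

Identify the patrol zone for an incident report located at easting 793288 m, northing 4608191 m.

-0.16·793288 + 1.36·4608191 = 6140213.680, which is > 6107916
-0.88·793288 − 2.42·4608191 = -11849915.660, which is > -11858258
This sign pattern matches Bench.

Bench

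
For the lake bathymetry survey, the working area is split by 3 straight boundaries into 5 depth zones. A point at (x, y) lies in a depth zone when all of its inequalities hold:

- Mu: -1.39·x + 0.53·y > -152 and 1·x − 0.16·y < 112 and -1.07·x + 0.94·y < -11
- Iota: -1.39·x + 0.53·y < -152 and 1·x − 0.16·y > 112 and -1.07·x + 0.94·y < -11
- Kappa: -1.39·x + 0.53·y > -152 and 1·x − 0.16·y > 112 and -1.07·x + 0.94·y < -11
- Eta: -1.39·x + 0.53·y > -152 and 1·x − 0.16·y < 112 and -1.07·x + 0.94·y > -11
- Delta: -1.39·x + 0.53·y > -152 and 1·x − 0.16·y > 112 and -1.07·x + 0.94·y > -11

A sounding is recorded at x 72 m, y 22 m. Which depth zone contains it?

-1.39·72 + 0.53·22 = -88.420, which is > -152
1·72 − 0.16·22 = 68.480, which is < 112
-1.07·72 + 0.94·22 = -56.360, which is < -11
This sign pattern matches Mu.

Mu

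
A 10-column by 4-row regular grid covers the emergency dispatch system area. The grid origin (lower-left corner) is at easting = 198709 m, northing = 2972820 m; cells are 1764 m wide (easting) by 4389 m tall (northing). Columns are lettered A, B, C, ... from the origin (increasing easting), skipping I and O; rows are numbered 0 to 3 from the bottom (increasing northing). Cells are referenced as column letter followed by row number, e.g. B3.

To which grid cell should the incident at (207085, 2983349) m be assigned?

Column index: ⌊(207085 − 198709) / 1764⌋ = ⌊4.748⌋ = 4 → column E
Row offset from origin: ⌊(2983349 − 2972820) / 4389⌋ = ⌊2.399⌋ = 2 → row 2

E2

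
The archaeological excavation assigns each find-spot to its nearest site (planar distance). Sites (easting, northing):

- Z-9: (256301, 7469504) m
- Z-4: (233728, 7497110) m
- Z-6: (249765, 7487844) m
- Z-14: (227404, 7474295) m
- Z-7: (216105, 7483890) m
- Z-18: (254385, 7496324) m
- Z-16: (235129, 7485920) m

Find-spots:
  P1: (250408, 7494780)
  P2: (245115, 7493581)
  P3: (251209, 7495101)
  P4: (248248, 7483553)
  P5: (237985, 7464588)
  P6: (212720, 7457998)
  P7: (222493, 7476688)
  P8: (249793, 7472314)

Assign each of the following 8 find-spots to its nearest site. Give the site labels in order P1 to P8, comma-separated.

P1 → Z-18 (d²=18200465.00)
P2 → Z-6 (d²=54535669.00)
P3 → Z-18 (d²=11582705.00)
P4 → Z-6 (d²=20713970.00)
P5 → Z-14 (d²=206183410.00)
P6 → Z-14 (d²=481212065.00)
P7 → Z-14 (d²=29844370.00)
P8 → Z-9 (d²=50250164.00)

Z-18, Z-6, Z-18, Z-6, Z-14, Z-14, Z-14, Z-9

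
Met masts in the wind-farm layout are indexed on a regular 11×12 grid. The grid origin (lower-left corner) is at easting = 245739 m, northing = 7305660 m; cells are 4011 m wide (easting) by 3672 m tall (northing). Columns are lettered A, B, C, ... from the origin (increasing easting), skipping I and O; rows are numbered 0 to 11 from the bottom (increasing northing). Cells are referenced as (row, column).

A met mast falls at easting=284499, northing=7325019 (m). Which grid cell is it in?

(5, K)

Column index: ⌊(284499 − 245739) / 4011⌋ = ⌊9.663⌋ = 9 → column K
Row offset from origin: ⌊(7325019 − 7305660) / 3672⌋ = ⌊5.272⌋ = 5 → row 5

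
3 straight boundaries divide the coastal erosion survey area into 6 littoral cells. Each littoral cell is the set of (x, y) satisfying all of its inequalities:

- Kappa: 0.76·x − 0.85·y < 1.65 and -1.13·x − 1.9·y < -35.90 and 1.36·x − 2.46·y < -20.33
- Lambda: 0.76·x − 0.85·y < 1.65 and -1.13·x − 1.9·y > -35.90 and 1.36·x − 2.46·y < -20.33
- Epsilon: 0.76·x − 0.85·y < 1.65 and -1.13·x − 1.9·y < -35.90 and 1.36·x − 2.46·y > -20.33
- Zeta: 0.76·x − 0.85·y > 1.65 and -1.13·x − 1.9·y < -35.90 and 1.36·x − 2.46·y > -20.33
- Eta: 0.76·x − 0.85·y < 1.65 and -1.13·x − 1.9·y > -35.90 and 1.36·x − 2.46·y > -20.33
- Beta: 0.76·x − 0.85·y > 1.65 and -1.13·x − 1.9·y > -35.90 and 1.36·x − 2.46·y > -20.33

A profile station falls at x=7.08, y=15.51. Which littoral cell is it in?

0.76·7.08 − 0.85·15.51 = -7.803, which is < 1.65
-1.13·7.08 − 1.9·15.51 = -37.469, which is < -35.90
1.36·7.08 − 2.46·15.51 = -28.526, which is < -20.33
This sign pattern matches Kappa.

Kappa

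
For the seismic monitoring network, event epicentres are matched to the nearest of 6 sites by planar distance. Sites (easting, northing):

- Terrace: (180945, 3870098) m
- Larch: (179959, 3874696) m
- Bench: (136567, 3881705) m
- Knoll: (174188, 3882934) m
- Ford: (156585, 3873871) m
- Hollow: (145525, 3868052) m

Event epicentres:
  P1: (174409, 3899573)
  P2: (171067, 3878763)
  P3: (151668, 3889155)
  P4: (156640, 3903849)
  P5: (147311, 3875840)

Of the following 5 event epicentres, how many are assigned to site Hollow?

P1 → Knoll
P2 → Knoll
P3 → Ford
P4 → Knoll
P5 → Hollow
1 of the 5 goes to Hollow.

1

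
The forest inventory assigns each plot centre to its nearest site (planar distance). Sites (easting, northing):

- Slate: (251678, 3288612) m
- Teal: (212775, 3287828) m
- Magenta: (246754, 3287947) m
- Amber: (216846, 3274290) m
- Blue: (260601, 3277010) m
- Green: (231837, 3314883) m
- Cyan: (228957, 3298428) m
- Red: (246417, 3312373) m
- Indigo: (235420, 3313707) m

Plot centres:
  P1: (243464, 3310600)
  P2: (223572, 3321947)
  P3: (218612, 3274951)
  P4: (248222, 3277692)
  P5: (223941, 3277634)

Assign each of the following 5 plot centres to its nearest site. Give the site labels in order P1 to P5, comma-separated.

Red, Green, Amber, Magenta, Amber

P1 → Red (d²=11863738.00)
P2 → Green (d²=118210321.00)
P3 → Amber (d²=3555677.00)
P4 → Magenta (d²=107320049.00)
P5 → Amber (d²=61521361.00)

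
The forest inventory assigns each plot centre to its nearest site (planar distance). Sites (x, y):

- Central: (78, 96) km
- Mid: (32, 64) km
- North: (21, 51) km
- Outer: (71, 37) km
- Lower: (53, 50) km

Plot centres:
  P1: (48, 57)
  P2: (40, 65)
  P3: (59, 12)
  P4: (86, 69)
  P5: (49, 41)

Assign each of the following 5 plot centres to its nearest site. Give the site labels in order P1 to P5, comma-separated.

P1 → Lower (d²=74.00)
P2 → Mid (d²=65.00)
P3 → Outer (d²=769.00)
P4 → Central (d²=793.00)
P5 → Lower (d²=97.00)

Lower, Mid, Outer, Central, Lower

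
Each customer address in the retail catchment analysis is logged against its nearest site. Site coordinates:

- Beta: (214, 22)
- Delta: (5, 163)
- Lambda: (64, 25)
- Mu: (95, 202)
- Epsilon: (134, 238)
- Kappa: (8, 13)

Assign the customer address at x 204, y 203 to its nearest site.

Squared distances to each site:
Beta: 32861.000; Delta: 41201.000; Lambda: 51284.000; Mu: 11882.000; Epsilon: 6125.000; Kappa: 74516.000.
Minimum at Epsilon.

Epsilon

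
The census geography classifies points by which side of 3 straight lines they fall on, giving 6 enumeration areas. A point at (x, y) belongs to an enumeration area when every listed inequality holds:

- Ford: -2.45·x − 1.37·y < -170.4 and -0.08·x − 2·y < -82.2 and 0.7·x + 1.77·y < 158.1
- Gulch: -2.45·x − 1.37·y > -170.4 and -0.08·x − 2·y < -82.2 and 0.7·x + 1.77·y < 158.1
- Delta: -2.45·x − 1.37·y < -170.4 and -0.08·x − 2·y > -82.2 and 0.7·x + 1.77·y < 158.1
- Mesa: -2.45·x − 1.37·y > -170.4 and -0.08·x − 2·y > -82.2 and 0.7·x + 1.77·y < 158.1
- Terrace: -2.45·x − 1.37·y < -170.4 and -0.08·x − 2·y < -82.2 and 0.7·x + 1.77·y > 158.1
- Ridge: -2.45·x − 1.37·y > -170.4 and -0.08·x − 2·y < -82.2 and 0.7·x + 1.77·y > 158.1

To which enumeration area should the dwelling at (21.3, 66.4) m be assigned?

Gulch

-2.45·21.3 − 1.37·66.4 = -143.153, which is > -170.4
-0.08·21.3 − 2·66.4 = -134.504, which is < -82.2
0.7·21.3 + 1.77·66.4 = 132.438, which is < 158.1
This sign pattern matches Gulch.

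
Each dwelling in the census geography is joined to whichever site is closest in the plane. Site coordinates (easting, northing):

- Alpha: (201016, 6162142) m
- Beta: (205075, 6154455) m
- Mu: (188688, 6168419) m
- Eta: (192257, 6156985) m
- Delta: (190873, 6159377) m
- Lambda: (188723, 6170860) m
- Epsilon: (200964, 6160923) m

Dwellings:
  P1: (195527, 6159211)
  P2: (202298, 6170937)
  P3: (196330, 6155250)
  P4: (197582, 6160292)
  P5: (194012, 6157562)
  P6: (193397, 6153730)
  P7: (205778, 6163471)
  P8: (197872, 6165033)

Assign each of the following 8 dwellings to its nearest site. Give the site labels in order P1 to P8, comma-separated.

P1 → Eta (d²=15647976.00)
P2 → Alpha (d²=78995549.00)
P3 → Eta (d²=19599554.00)
P4 → Epsilon (d²=11836085.00)
P5 → Eta (d²=3412954.00)
P6 → Eta (d²=11894625.00)
P7 → Alpha (d²=24442885.00)
P8 → Alpha (d²=18242617.00)

Eta, Alpha, Eta, Epsilon, Eta, Eta, Alpha, Alpha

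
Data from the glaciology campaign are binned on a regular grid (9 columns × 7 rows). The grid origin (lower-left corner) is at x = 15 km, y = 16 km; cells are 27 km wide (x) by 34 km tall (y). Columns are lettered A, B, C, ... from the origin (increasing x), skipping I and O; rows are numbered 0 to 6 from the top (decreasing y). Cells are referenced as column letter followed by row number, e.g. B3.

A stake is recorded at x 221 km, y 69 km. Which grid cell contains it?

Column index: ⌊(221 − 15) / 27⌋ = ⌊7.630⌋ = 7 → column H
Row offset from origin: ⌊(69 − 16) / 34⌋ = ⌊1.559⌋ = 1 → row 5 (counted from top)

H5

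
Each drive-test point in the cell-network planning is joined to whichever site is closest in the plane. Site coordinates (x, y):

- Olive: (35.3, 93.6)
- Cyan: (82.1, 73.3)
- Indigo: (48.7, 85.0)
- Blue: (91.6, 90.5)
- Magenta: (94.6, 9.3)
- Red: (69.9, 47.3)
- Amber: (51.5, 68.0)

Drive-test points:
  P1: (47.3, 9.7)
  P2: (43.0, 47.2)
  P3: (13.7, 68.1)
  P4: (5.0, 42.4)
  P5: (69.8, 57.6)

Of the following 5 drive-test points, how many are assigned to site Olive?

P1 → Red
P2 → Amber
P3 → Olive
P4 → Amber
P5 → Red
1 of the 5 goes to Olive.

1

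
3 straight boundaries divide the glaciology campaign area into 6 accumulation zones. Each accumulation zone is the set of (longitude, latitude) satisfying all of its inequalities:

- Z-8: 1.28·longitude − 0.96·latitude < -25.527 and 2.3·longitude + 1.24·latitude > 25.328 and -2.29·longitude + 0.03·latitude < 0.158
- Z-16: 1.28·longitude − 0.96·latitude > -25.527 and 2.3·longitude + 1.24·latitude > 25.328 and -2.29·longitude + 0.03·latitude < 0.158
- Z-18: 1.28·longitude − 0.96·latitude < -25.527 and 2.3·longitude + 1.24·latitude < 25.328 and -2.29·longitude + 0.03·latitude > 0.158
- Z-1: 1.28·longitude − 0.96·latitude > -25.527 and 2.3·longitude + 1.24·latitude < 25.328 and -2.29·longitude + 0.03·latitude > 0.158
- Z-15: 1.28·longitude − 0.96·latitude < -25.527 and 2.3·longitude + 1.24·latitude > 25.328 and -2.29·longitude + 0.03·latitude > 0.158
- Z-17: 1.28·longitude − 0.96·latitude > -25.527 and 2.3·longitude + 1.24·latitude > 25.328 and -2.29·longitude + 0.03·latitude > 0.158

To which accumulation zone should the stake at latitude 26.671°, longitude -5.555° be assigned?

1.28·-5.555 − 0.96·26.671 = -32.715, which is < -25.527
2.3·-5.555 + 1.24·26.671 = 20.296, which is < 25.328
-2.29·-5.555 + 0.03·26.671 = 13.521, which is > 0.158
This sign pattern matches Z-18.

Z-18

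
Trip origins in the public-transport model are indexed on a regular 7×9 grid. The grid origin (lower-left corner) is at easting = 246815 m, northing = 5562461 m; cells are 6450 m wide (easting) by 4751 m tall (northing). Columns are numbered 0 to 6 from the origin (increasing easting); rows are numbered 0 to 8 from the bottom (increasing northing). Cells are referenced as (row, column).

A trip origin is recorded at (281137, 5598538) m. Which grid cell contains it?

(7, 5)

Column index: ⌊(281137 − 246815) / 6450⌋ = ⌊5.321⌋ = 5
Row offset from origin: ⌊(5598538 − 5562461) / 4751⌋ = ⌊7.594⌋ = 7 → row 7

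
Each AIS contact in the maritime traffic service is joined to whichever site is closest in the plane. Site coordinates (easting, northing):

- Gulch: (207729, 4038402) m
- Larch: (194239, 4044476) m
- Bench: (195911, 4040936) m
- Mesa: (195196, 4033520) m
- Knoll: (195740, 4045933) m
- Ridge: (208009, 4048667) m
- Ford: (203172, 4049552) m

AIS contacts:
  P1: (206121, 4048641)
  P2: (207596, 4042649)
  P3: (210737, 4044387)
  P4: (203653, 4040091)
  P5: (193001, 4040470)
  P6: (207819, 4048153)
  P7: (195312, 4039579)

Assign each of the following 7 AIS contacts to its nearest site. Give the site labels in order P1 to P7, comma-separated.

Ridge, Gulch, Ridge, Gulch, Bench, Ridge, Bench

P1 → Ridge (d²=3565220.00)
P2 → Gulch (d²=18054698.00)
P3 → Ridge (d²=25760384.00)
P4 → Gulch (d²=19466497.00)
P5 → Bench (d²=8685256.00)
P6 → Ridge (d²=300296.00)
P7 → Bench (d²=2200250.00)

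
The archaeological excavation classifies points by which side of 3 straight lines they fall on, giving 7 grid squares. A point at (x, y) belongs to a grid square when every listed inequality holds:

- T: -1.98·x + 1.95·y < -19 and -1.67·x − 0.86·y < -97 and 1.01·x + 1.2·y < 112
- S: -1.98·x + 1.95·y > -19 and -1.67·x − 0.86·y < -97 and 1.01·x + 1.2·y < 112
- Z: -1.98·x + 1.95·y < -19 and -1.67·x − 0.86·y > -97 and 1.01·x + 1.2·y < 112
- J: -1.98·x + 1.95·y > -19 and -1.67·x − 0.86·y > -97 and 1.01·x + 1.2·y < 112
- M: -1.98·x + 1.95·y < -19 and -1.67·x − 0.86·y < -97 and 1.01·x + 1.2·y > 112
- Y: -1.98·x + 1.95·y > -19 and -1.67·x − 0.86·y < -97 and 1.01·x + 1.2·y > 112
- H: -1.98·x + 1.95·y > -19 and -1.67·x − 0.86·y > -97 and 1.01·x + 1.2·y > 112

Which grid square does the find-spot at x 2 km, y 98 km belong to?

H

-1.98·2 + 1.95·98 = 187.140, which is > -19
-1.67·2 − 0.86·98 = -87.620, which is > -97
1.01·2 + 1.2·98 = 119.620, which is > 112
This sign pattern matches H.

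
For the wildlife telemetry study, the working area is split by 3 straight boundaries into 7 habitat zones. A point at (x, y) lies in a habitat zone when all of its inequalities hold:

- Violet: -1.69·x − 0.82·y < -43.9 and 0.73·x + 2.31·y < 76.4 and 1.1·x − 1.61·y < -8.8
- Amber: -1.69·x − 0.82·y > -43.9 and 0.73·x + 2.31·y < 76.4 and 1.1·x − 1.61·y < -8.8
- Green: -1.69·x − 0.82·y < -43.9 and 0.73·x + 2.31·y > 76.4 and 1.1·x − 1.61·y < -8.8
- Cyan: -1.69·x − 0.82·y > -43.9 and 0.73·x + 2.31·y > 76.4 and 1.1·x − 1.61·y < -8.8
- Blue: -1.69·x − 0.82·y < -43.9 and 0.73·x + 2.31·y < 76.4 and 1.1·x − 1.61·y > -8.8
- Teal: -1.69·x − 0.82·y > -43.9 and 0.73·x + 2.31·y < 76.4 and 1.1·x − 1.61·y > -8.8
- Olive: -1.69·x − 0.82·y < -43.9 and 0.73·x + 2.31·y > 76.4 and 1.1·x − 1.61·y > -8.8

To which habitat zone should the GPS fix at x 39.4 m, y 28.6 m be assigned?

-1.69·39.4 − 0.82·28.6 = -90.038, which is < -43.9
0.73·39.4 + 2.31·28.6 = 94.828, which is > 76.4
1.1·39.4 − 1.61·28.6 = -2.706, which is > -8.8
This sign pattern matches Olive.

Olive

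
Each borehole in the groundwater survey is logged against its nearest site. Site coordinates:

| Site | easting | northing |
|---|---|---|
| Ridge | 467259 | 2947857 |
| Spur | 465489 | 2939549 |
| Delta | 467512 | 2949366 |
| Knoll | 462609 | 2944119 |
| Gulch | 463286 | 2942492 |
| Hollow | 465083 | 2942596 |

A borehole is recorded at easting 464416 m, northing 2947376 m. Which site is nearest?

Squared distances to each site:
Ridge: 8314010.000; Spur: 62413258.000; Delta: 13545316.000; Knoll: 13873298.000; Gulch: 25130356.000; Hollow: 23293289.000.
Minimum at Ridge.

Ridge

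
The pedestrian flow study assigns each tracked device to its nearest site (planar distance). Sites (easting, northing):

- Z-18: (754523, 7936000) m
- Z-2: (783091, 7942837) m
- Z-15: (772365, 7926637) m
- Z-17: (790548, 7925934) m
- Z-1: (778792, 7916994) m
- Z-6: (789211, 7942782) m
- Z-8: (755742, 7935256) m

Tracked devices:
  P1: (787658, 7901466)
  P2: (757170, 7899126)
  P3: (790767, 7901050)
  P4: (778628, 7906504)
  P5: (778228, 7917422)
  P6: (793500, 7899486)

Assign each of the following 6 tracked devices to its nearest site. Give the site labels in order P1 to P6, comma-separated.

Z-1, Z-1, Z-1, Z-1, Z-1, Z-1

P1 → Z-1 (d²=319724740.00)
P2 → Z-1 (d²=786776308.00)
P3 → Z-1 (d²=397611761.00)
P4 → Z-1 (d²=110066996.00)
P5 → Z-1 (d²=501280.00)
P6 → Z-1 (d²=522855328.00)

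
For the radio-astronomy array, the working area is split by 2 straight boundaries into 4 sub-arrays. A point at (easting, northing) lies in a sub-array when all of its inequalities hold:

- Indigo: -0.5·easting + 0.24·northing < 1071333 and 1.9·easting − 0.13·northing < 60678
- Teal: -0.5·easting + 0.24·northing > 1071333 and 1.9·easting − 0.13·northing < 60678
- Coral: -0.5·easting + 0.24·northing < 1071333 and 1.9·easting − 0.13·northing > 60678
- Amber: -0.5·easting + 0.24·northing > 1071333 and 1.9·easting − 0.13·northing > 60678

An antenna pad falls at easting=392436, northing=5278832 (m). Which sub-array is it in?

Indigo

-0.5·392436 + 0.24·5278832 = 1070701.680, which is < 1071333
1.9·392436 − 0.13·5278832 = 59380.240, which is < 60678
This sign pattern matches Indigo.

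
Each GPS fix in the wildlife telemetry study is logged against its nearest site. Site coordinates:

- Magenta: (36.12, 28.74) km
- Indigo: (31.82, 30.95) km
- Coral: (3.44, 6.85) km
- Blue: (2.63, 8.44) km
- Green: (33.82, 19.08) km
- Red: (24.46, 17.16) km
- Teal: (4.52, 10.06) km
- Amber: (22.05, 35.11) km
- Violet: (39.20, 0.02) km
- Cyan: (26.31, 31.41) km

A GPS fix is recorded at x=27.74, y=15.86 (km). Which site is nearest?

Red

Squared distances to each site:
Magenta: 236.119; Indigo: 244.355; Coral: 671.670; Blue: 685.568; Green: 47.335; Red: 12.448; Teal: 572.808; Amber: 402.939; Violet: 382.237; Cyan: 243.847.
Minimum at Red.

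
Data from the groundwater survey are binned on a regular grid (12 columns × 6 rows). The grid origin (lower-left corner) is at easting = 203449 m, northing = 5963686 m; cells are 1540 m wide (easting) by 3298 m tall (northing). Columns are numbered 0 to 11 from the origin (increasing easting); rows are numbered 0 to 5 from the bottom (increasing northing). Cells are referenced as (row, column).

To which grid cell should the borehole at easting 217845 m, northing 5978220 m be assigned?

Column index: ⌊(217845 − 203449) / 1540⌋ = ⌊9.348⌋ = 9
Row offset from origin: ⌊(5978220 − 5963686) / 3298⌋ = ⌊4.407⌋ = 4 → row 4

(4, 9)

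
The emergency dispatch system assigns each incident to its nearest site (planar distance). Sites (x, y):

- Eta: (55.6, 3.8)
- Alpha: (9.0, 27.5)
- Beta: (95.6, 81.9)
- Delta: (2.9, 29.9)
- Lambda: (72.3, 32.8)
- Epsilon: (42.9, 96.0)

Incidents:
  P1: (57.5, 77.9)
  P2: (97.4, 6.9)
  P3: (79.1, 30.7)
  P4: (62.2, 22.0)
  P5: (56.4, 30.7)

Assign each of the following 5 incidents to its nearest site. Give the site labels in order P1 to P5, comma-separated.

Epsilon, Lambda, Lambda, Lambda, Lambda

P1 → Epsilon (d²=540.77)
P2 → Lambda (d²=1300.82)
P3 → Lambda (d²=50.65)
P4 → Lambda (d²=218.65)
P5 → Lambda (d²=257.22)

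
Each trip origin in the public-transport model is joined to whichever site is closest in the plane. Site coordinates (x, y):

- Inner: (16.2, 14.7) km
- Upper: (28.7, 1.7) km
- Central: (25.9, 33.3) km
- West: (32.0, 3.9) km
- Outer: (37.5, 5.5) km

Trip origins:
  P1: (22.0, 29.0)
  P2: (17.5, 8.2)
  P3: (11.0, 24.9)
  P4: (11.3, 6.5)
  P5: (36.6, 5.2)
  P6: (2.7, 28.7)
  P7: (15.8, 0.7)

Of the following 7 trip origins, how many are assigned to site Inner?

P1 → Central
P2 → Inner
P3 → Inner
P4 → Inner
P5 → Outer
P6 → Inner
P7 → Upper
4 of the 7 go to Inner.

4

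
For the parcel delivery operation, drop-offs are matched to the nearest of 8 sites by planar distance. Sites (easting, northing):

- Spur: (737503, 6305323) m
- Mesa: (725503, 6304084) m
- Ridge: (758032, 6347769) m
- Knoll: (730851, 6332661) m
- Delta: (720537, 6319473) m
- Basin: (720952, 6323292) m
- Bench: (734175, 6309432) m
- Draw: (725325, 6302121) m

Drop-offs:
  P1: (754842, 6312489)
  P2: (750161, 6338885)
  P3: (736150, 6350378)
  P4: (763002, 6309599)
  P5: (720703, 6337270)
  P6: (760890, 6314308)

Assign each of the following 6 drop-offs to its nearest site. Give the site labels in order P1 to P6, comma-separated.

Spur, Ridge, Knoll, Spur, Knoll, Spur

P1 → Spur (d²=351992477.00)
P2 → Ridge (d²=140878097.00)
P3 → Knoll (d²=341971490.00)
P4 → Spur (d²=668483177.00)
P5 → Knoll (d²=124224785.00)
P6 → Spur (d²=627681994.00)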